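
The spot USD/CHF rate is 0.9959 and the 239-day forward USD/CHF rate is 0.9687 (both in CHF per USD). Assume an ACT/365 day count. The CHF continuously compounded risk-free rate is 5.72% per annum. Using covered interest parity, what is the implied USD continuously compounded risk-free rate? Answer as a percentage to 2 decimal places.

9.95%

F = S·e^((r_CHF − r_USD)T) ⇒ r_USD = r_CHF − ln(F/S)/T
ln(0.9687/0.9959) = -0.027692; /(239/365) = -0.042291
r_USD = 0.0572 + 0.042291 = 0.099491
r_USD = 9.95%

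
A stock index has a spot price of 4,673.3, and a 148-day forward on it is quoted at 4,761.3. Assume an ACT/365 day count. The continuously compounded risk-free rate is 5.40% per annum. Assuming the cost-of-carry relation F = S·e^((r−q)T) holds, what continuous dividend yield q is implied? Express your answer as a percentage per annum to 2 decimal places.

0.80%

From F = S·e^((r−q)T): (r − q) = ln(F/S)/T
ln(4761.3/4673.3) = ln(1.018830) = 0.018655
(r − q) = 0.018655 / (148/365) = 0.046007
q = r − ln(F/S)/T = 0.0540 − 0.046007 = 0.007993
q = 0.80%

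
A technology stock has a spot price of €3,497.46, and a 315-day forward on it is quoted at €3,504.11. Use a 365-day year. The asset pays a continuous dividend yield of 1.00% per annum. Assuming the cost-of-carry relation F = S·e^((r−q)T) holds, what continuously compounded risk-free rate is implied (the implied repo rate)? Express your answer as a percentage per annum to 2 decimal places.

From F = S·e^((r−q)T): (r − q) = ln(F/S)/T
ln(3504.11/3497.46) = ln(1.001901) = 0.001899
(r − q) = 0.001899 / (315/365) = 0.002200
r = ln(F/S)/T + q = 0.002200 + 0.0100 = 0.012200
r = 1.22%

1.22%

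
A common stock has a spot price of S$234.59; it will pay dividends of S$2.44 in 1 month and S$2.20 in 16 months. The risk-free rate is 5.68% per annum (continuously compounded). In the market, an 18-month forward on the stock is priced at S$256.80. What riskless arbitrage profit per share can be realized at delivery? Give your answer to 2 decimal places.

S$6.21 per share

PV(dividends) I = 2.44·e^(−0.0568·1/12) + 2.20·e^(−0.0568·16/12) = 4.4680
Fair forward F* = (S − I)·e^(rT) = (234.59 − 4.4680)·e^0.085200 = 230.1220 × 1.088935 = 250.5879
Market S$256.80 > fair 250.5879: forward overpriced → cash-and-carry (borrow at r, buy the stock and collect the dividends, short the forward).
Profit at T = |F_mkt − F*| = |256.80 − 250.5879| = S$6.21 per share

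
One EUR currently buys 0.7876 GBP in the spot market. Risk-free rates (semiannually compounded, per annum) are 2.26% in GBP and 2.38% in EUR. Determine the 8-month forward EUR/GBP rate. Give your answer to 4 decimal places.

0.7870

By covered interest parity, F = S · (1+r_GBP/2)^(2T) / (1+r_EUR/2)^(2T)
= 0.7876 × 1.015095 / 1.015898 = 0.7876 × 0.999210
F = 0.7870 GBP per EUR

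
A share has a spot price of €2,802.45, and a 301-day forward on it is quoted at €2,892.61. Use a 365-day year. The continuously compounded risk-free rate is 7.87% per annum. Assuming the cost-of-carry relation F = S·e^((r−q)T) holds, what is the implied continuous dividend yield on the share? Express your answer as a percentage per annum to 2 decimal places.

From F = S·e^((r−q)T): (r − q) = ln(F/S)/T
ln(2892.61/2802.45) = ln(1.032172) = 0.031665
(r − q) = 0.031665 / (301/365) = 0.038398
q = r − ln(F/S)/T = 0.0787 − 0.038398 = 0.040302
q = 4.03%

4.03%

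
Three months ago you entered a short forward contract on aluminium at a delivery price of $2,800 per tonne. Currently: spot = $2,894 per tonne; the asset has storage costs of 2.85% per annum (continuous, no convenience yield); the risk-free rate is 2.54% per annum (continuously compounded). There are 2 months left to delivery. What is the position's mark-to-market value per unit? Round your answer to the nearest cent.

-$119.61 per tonne

Current fair forward for the remaining 2 months: F = S·e^((r + u)·T), (r + u) = 0.0254 + 0.0285 = 0.0539
F = 2894 · e^(0.0539 × 2/12) = 2894 × 1.00902380 = 2920.1149
Value of long forward = (F − K)·e^(−rT) = (2920.1149 − 2800) · e^(−0.0254·2/12)
= 120.1149 × 0.99577561 = 119.61
Short position value = −(long value) = -$119.61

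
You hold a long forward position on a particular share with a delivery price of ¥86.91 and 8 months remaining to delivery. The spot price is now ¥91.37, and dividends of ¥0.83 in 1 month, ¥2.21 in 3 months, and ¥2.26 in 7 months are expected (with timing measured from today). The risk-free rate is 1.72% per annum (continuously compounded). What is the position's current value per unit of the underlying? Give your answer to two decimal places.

¥0.18

PV(remaining dividends) I = 0.83·e^(−0.0172·1/12) + 2.21·e^(−0.0172·3/12) + 2.26·e^(−0.0172·7/12) = 5.2668
Current forward F = (S − I)·e^(rT) = (91.37 − 5.2668)·e^(0.0172·8/12) = 86.1032 × 1.011533 = 87.0962
Value (long) = (F − K)·e^(−rT) = (87.0962 − 86.91) × 0.988599 = 0.1841
Value = ¥0.18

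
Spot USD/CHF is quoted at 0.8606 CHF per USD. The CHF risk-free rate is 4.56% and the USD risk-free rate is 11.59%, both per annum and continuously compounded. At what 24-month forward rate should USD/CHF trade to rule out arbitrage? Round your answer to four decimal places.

F = S·e^((r_CHF − r_USD)T) = 0.8606 · e^((0.0456 − 0.1159) × 24/12)
= 0.8606 · e^-0.140600 = 0.8606 × 0.868837
F = 0.7477 CHF per USD

0.7477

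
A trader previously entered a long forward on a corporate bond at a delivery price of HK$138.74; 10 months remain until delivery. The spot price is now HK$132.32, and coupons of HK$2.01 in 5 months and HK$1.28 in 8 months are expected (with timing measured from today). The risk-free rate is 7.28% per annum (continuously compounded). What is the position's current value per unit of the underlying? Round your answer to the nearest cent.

-HK$1.42

PV(remaining coupons) I = 2.01·e^(−0.0728·5/12) + 1.28·e^(−0.0728·8/12) = 3.1693
Current forward F = (S − I)·e^(rT) = (132.32 − 3.1693)·e^(0.0728·10/12) = 129.1507 × 1.062545 = 137.2284
Value (long) = (F − K)·e^(−rT) = (137.2284 − 138.74) × 0.941137 = -1.4226
Value = -HK$1.42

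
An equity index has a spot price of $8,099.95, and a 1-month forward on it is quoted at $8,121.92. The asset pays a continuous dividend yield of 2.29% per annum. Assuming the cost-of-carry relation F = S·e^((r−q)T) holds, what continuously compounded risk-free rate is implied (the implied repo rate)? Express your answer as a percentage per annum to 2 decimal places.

5.54%

From F = S·e^((r−q)T): (r − q) = ln(F/S)/T
ln(8121.92/8099.95) = ln(1.002712) = 0.002708
(r − q) = 0.002708 / (1/12) = 0.032496
r = ln(F/S)/T + q = 0.032496 + 0.0229 = 0.055396
r = 5.54%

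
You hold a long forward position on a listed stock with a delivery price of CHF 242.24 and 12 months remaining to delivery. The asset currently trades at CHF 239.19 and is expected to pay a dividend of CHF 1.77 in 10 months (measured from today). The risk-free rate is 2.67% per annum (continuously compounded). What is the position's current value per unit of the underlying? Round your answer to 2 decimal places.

PV(remaining dividends) I = 1.77·e^(−0.0267·10/12) = 1.7311
Current forward F = (S − I)·e^(rT) = (239.19 − 1.7311)·e^(0.0267·12/12) = 237.4589 × 1.027060 = 243.8845
Value (long) = (F − K)·e^(−rT) = (243.8845 − 242.24) × 0.973653 = 1.6012
Value = CHF 1.60

CHF 1.60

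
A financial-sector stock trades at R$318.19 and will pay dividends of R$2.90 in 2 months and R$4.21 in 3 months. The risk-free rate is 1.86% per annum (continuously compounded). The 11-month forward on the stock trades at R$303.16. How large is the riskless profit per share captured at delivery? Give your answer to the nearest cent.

R$13.30 per share

PV(dividends) I = 2.90·e^(−0.0186·2/12) + 4.21·e^(−0.0186·3/12) = 7.0815
Fair forward F* = (S − I)·e^(rT) = (318.19 − 7.0815)·e^0.017050 = 311.1085 × 1.017196 = 316.4583
Market R$303.16 < fair 316.4583: forward underpriced → reverse cash-and-carry (short the stock, invest proceeds at r, pay the dividends, go long the forward).
Profit at T = |F_mkt − F*| = |303.16 − 316.4583| = R$13.30 per share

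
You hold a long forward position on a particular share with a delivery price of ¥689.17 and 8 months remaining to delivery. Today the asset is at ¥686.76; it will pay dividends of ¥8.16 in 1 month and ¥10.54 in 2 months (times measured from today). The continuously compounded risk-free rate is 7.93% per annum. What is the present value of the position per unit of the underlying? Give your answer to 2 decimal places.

PV(remaining dividends) I = 8.16·e^(−0.0793·1/12) + 10.54·e^(−0.0793·2/12) = 18.5079
Current forward F = (S − I)·e^(rT) = (686.76 − 18.5079)·e^(0.0793·8/12) = 668.2521 × 1.054289 = 704.5308
Value (long) = (F − K)·e^(−rT) = (704.5308 − 689.17) × 0.948506 = 14.5698
Value = ¥14.57

¥14.57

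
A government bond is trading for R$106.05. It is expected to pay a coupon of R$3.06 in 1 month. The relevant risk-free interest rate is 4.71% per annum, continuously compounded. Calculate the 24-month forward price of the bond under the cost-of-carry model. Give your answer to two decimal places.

PV(coupons) I = 3.06·e^(−0.0471·1/12)
I = 3.0480
F = (S − I)·e^(rT) = (106.05 − 3.0480) · e^(0.0471·24/12)
= 103.0020 · e^0.094200 = 103.0020 × 1.098779 = R$113.18

R$113.18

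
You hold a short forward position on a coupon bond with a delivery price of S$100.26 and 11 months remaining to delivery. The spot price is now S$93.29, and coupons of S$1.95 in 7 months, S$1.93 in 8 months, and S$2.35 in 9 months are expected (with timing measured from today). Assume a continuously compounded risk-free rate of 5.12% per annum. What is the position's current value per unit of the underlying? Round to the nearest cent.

PV(remaining coupons) I = 1.95·e^(−0.0512·7/12) + 1.93·e^(−0.0512·8/12) + 2.35·e^(−0.0512·9/12) = 6.0193
Current forward F = (S − I)·e^(rT) = (93.29 − 6.0193)·e^(0.0512·11/12) = 87.2707 × 1.048052 = 91.4642
Value (long) = (F − K)·e^(−rT) = (91.4642 − 100.26) × 0.954151 = -8.3925
Short position value = −(long value) = S$8.39

S$8.39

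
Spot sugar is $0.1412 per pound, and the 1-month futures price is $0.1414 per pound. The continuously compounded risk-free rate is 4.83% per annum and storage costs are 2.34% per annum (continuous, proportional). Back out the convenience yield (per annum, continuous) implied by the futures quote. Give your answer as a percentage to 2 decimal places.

5.47%

F = S·e^((r+u−y)T) ⇒ (r+u−y) = ln(F/S)/T
ln(0.1414/0.1412) = 0.001415; /T ⇒ 0.016980
y = r + u − ln(F/S)/T = 0.0483 + 0.0234 − 0.016980 = 0.054720
y = 5.47%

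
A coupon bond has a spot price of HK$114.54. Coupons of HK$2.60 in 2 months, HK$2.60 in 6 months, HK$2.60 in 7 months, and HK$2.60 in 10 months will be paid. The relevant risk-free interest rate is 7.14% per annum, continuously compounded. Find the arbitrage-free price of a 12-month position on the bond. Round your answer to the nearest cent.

HK$112.25

PV(coupons) I = 2.60·e^(−0.0714·2/12) + 2.60·e^(−0.0714·6/12) + 2.60·e^(−0.0714·7/12) + 2.60·e^(−0.0714·10/12)
I = 2.5692 + 2.5088 + 2.4939 + 2.4498 = 10.0217
F = (S − I)·e^(rT) = (114.54 − 10.0217) · e^(0.0714·12/12)
= 104.5183 · e^0.071400 = 104.5183 × 1.074011 = HK$112.25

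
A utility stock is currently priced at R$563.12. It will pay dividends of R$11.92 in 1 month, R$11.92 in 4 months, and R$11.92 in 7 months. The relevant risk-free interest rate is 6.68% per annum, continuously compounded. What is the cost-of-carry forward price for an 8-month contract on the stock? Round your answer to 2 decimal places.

R$552.20

PV(dividends) I = 11.92·e^(−0.0668·1/12) + 11.92·e^(−0.0668·4/12) + 11.92·e^(−0.0668·7/12)
I = 11.8538 + 11.6575 + 11.4645 = 34.9758
F = (S − I)·e^(rT) = (563.12 − 34.9758) · e^(0.0668·8/12)
= 528.1442 · e^0.044533 = 528.1442 × 1.045539 = R$552.20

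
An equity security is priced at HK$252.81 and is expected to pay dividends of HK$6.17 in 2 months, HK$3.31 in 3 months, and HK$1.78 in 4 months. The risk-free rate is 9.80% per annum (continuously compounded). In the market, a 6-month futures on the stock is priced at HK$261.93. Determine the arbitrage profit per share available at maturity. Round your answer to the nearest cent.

PV(dividends) I = 6.17·e^(−0.0980·2/12) + 3.31·e^(−0.0980·3/12) + 1.78·e^(−0.0980·4/12) = 11.0227
Fair futures F* = (S − I)·e^(rT) = (252.81 − 11.0227)·e^0.049000 = 241.7873 × 1.050220 = 253.9299
Market HK$261.93 > fair 253.9299: forward overpriced → cash-and-carry (borrow at r, buy the stock and collect the dividends, short the forward).
Profit at T = |F_mkt − F*| = |261.93 − 253.9299| = HK$8.00 per share

HK$8.00 per share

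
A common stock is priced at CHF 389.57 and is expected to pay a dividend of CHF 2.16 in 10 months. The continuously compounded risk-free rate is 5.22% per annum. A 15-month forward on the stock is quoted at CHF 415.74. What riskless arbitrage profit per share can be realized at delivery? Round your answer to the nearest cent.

PV(dividends) I = 2.16·e^(−0.0522·10/12) = 2.0681
Fair forward F* = (S − I)·e^(rT) = (389.57 − 2.0681)·e^0.065250 = 387.5019 × 1.067426 = 413.6296
Market CHF 415.74 > fair 413.6296: forward overpriced → cash-and-carry (borrow at r, buy the stock and collect the dividends, short the forward).
Profit at T = |F_mkt − F*| = |415.74 − 413.6296| = CHF 2.11 per share

CHF 2.11 per share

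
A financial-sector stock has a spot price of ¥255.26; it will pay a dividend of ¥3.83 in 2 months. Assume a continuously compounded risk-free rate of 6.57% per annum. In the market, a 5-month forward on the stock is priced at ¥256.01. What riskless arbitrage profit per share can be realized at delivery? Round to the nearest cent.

¥2.44 per share

PV(dividends) I = 3.83·e^(−0.0657·2/12) = 3.7883
Fair forward F* = (S − I)·e^(rT) = (255.26 − 3.7883)·e^0.027375 = 251.4717 × 1.027753 = 258.4508
Market ¥256.01 < fair 258.4508: forward underpriced → reverse cash-and-carry (short the stock, invest proceeds at r, pay the dividends, go long the forward).
Profit at T = |F_mkt − F*| = |256.01 − 258.4508| = ¥2.44 per share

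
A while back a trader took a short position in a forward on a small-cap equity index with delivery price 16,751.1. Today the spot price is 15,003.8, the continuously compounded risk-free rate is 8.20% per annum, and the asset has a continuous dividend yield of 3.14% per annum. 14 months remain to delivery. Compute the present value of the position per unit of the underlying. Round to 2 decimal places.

Current fair forward for the remaining 14 months: F = S·e^((r − q)·T), (r − q) = 0.0820 − 0.0314 = 0.0506
F = 15003.8 · e^(0.0506 × 14/12) = 15003.8 × 1.06081060 = 15916.1901
Value of long forward = (F − K)·e^(−rT) = (15916.1901 − 16751.1) · e^(−0.0820·14/12)
= -834.9099 × 0.90876689 = -758.74
Short position value = −(long value) = 758.74

758.74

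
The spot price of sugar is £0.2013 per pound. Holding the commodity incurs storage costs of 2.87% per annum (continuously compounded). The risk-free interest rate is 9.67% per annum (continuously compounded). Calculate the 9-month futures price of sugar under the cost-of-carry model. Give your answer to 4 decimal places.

Net carry = r + u − y = 0.0967 + 0.0287 − 0.0000 = 0.1254
F = S·e^((r+u−y)T) = 0.2013 · e^(0.1254 × 9/12) = 0.2013 · e^0.094050
= 0.2013 × 1.098615 = £0.2212 per pound

£0.2212 per pound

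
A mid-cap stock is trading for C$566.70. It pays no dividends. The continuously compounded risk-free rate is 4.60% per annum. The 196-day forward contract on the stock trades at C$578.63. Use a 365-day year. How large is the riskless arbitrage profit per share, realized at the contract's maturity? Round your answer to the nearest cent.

C$2.24 per share

Fair forward: F* = S·e^(carry·T), with carry = r = 0.0460
F* = 566.70 · e^(0.0460 × 196/365) = 566.70 · e^0.024701 = 566.70 × 1.025009 = C$580.8726
Market C$578.63 < fair C$580.8726: forward underpriced → reverse cash-and-carry (short spot, go long the forward).
At maturity, profit = |F_mkt − F*| = |578.63 − 580.8726| = C$2.24 per share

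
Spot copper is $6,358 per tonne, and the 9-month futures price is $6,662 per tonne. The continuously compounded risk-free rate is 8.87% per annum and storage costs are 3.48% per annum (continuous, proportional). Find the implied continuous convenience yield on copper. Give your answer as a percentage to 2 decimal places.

F = S·e^((r+u−y)T) ⇒ (r+u−y) = ln(F/S)/T
ln(6662/6358) = 0.046706; /T ⇒ 0.062275
y = r + u − ln(F/S)/T = 0.0887 + 0.0348 − 0.062275 = 0.061225
y = 6.12%

6.12%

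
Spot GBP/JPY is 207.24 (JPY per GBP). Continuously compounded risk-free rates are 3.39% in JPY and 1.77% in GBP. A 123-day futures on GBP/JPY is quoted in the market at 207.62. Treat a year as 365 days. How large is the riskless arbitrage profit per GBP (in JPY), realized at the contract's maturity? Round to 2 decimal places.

0.75 per GBP (in JPY)

Fair futures: F* = S·e^(carry·T), with carry = (r_JPY − r_GBP) = 0.0339 − 0.0177 = 0.0162
F* = 207.24 · e^(0.0162 × 123/365) = 207.24 · e^0.005459 = 207.24 × 1.005474 = 208.3744
Market 207.62 < fair 208.3744: forward underpriced → reverse cash-and-carry (short spot, go long the forward).
At maturity, profit = |F_mkt − F*| = |207.62 − 208.3744| = 0.75 per GBP (in JPY)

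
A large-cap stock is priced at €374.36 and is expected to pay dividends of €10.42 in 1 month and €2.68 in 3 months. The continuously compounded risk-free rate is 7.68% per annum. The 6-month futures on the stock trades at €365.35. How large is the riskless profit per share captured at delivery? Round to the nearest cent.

PV(dividends) I = 10.42·e^(−0.0768·1/12) + 2.68·e^(−0.0768·3/12) = 12.9826
Fair futures F* = (S − I)·e^(rT) = (374.36 − 12.9826)·e^0.038400 = 361.3774 × 1.039147 = 375.5242
Market €365.35 < fair 375.5242: forward underpriced → reverse cash-and-carry (short the stock, invest proceeds at r, pay the dividends, go long the forward).
Profit at T = |F_mkt − F*| = |365.35 − 375.5242| = €10.17 per share

€10.17 per share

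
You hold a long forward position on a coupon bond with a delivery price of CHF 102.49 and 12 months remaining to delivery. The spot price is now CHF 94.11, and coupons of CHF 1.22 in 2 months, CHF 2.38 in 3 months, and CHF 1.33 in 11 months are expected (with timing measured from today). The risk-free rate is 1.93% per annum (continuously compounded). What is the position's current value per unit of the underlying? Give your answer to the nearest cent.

-CHF 11.31

PV(remaining coupons) I = 1.22·e^(−0.0193·2/12) + 2.38·e^(−0.0193·3/12) + 1.33·e^(−0.0193·11/12) = 4.8913
Current forward F = (S − I)·e^(rT) = (94.11 − 4.8913)·e^(0.0193·12/12) = 89.2187 × 1.019487 = 90.9573
Value (long) = (F − K)·e^(−rT) = (90.9573 − 102.49) × 0.980885 = -11.3123
Value = -CHF 11.31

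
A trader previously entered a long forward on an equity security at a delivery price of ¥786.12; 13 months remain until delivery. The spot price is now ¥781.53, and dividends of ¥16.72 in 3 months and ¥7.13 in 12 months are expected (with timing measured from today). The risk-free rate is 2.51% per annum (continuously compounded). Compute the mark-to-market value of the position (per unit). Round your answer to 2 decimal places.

-¥7.07

PV(remaining dividends) I = 16.72·e^(−0.0251·3/12) + 7.13·e^(−0.0251·12/12) = 23.5687
Current forward F = (S − I)·e^(rT) = (781.53 − 23.5687)·e^(0.0251·13/12) = 757.9613 × 1.027565 = 778.8545
Value (long) = (F − K)·e^(−rT) = (778.8545 − 786.12) × 0.973175 = -7.0706
Value = -¥7.07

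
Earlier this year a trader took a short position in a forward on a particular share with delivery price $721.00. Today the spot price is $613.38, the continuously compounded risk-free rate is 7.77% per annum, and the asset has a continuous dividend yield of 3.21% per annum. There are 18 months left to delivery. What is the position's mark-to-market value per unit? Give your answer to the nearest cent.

$57.13

Current fair forward for the remaining 18 months: F = S·e^((r − q)·T), (r − q) = 0.0777 − 0.0321 = 0.0456
F = 613.38 · e^(0.0456 × 18/12) = 613.38 × 1.070794 = 656.8036
Value of long forward = (F − K)·e^(−rT) = (656.8036 − 721.00) · e^(−0.0777·18/12)
= -64.1964 × 0.889986 = -57.13
Short position value = −(long value) = $57.13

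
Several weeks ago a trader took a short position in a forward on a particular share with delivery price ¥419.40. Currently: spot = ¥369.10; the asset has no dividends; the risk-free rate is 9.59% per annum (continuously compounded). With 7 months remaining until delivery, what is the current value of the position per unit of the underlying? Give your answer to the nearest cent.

Current fair forward for the remaining 7 months: F = S·e^(r·T), r = 0.0959
F = 369.10 · e^(0.0959 × 7/12) = 369.10 × 1.057536 = 390.3365
Value of long forward = (F − K)·e^(−rT) = (390.3365 − 419.40) · e^(−0.0959·7/12)
= -29.0635 × 0.945594 = -27.48
Short position value = −(long value) = ¥27.48

¥27.48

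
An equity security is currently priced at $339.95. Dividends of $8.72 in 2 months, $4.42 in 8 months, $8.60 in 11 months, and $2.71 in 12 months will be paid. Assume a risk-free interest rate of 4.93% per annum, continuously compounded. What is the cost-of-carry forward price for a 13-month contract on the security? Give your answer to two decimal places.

PV(dividends) I = 8.72·e^(−0.0493·2/12) + 4.42·e^(−0.0493·8/12) + 8.60·e^(−0.0493·11/12) + 2.71·e^(−0.0493·12/12)
I = 8.6486 + 4.2771 + 8.2200 + 2.5796 = 23.7253
F = (S − I)·e^(rT) = (339.95 − 23.7253) · e^(0.0493·13/12)
= 316.2247 · e^0.053408 = 316.2247 × 1.054860 = $333.57

$333.57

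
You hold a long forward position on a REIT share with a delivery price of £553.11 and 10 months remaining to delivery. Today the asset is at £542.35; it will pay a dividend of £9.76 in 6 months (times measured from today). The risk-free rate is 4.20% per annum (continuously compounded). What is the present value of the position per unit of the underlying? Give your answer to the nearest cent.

PV(remaining dividends) I = 9.76·e^(−0.0420·6/12) = 9.5572
Current forward F = (S − I)·e^(rT) = (542.35 − 9.5572)·e^(0.0420·10/12) = 532.7928 × 1.035620 = 551.7709
Value (long) = (F − K)·e^(−rT) = (551.7709 − 553.11) × 0.965605 = -1.2930
Value = -£1.29

-£1.29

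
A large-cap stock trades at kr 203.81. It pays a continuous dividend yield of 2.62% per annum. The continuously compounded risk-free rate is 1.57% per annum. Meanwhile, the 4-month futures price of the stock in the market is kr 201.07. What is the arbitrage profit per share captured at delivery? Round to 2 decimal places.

Fair futures: F* = S·e^(carry·T), with carry = (r − q) = 0.0157 − 0.0262 = -0.0105
F* = 203.81 · e^(-0.0105 × 4/12) = 203.81 · e^-0.003500 = 203.81 × 0.996506 = kr 203.0979
Market kr 201.07 < fair kr 203.0979: forward underpriced → reverse cash-and-carry (short spot, go long the forward).
At maturity, profit = |F_mkt − F*| = |201.07 − 203.0979| = kr 2.03 per share

kr 2.03 per share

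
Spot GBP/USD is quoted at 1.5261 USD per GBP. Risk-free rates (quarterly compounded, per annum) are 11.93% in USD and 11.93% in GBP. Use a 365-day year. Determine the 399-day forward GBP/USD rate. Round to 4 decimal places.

By covered interest parity, F = S · (1+r_USD/4)^(4T) / (1+r_GBP/4)^(4T)
= 1.5261 × 1.137128 / 1.137128 = 1.5261 × 1.000000
F = 1.5261 USD per GBP

1.5261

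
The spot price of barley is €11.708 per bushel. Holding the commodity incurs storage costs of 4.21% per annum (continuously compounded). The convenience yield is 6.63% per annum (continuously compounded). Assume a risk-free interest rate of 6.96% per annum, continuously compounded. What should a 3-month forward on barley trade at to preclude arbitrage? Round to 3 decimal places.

€11.842 per bushel

Net carry = r + u − y = 0.0696 + 0.0421 − 0.0663 = 0.0454
F = S·e^((r+u−y)T) = 11.708 · e^(0.0454 × 3/12) = 11.708 · e^0.011350
= 11.708 × 1.011415 = €11.842 per bushel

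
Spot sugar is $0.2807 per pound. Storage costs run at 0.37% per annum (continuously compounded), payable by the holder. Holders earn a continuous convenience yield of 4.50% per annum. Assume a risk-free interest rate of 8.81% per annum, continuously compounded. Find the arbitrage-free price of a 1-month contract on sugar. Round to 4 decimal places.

Net carry = r + u − y = 0.0881 + 0.0037 − 0.0450 = 0.0468
F = S·e^((r+u−y)T) = 0.2807 · e^(0.0468 × 1/12) = 0.2807 · e^0.003900
= 0.2807 × 1.003908 = $0.2818 per pound

$0.2818 per pound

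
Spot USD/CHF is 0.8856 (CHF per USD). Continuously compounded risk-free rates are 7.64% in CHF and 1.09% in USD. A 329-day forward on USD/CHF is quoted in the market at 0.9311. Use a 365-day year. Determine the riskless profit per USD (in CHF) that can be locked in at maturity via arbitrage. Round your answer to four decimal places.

0.0084 per USD (in CHF)

Fair forward: F* = S·e^(carry·T), with carry = (r_CHF − r_USD) = 0.0764 − 0.0109 = 0.0655
F* = 0.8856 · e^(0.0655 × 329/365) = 0.8856 · e^0.059040 = 0.8856 × 1.060818 = 0.9395
Market 0.9311 < fair 0.9395: forward underpriced → reverse cash-and-carry (short spot, go long the forward).
At maturity, profit = |F_mkt − F*| = |0.9311 − 0.9395| = 0.0084 per USD (in CHF)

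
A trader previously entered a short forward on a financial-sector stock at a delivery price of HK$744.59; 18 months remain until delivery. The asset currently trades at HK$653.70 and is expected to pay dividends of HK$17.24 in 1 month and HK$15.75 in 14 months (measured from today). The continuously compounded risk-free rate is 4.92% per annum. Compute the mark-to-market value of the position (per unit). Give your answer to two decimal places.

PV(remaining dividends) I = 17.24·e^(−0.0492·1/12) + 15.75·e^(−0.0492·14/12) = 32.0409
Current forward F = (S − I)·e^(rT) = (653.70 − 32.0409)·e^(0.0492·18/12) = 621.6591 × 1.076591 = 669.2726
Value (long) = (F − K)·e^(−rT) = (669.2726 − 744.59) × 0.928857 = -69.9591
Short position value = −(long value) = HK$69.96

HK$69.96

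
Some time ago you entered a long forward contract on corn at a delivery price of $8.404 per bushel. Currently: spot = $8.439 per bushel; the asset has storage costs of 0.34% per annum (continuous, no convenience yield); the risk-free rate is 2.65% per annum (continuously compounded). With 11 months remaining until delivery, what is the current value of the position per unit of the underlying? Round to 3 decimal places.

Current fair forward for the remaining 11 months: F = S·e^((r + u)·T), (r + u) = 0.0265 + 0.0034 = 0.0299
F = 8.439 · e^(0.0299 × 11/12) = 8.439 × 1.027787 = 8.6735
Value of long forward = (F − K)·e^(−rT) = (8.6735 − 8.404) · e^(−0.0265·11/12)
= 0.2695 × 0.976001 = 0.263

$0.263 per bushel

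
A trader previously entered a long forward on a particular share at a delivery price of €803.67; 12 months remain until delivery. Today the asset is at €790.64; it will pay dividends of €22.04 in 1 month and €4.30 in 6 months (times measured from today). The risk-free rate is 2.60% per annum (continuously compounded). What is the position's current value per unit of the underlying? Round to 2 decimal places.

-€18.64

PV(remaining dividends) I = 22.04·e^(−0.0260·1/12) + 4.30·e^(−0.0260·6/12) = 26.2368
Current forward F = (S − I)·e^(rT) = (790.64 − 26.2368)·e^(0.0260·12/12) = 764.4032 × 1.026341 = 784.5383
Value (long) = (F − K)·e^(−rT) = (784.5383 − 803.67) × 0.974335 = -18.6407
Value = -€18.64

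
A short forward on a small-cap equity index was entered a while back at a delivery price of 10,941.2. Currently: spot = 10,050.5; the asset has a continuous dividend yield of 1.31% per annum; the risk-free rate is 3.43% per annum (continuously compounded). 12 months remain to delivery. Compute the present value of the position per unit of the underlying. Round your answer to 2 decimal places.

652.58

Current fair forward for the remaining 12 months: F = S·e^((r − q)·T), (r − q) = 0.0343 − 0.0131 = 0.0212
F = 10050.5 · e^(0.0212 × 12/12) = 10050.5 × 1.02142632 = 10265.8452
Value of long forward = (F − K)·e^(−rT) = (10265.8452 − 10941.2) · e^(−0.0343·12/12)
= -675.3548 × 0.96628158 = -652.58
Short position value = −(long value) = 652.58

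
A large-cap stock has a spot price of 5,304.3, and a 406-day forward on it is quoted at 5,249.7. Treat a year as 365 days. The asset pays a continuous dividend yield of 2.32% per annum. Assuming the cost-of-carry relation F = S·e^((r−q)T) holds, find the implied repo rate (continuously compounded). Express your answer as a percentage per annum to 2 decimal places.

From F = S·e^((r−q)T): (r − q) = ln(F/S)/T
ln(5249.7/5304.3) = ln(0.989706) = -0.010347
(r − q) = -0.010347 / (406/365) = -0.009302
r = ln(F/S)/T + q = -0.009302 + 0.0232 = 0.013898
r = 1.39%

1.39%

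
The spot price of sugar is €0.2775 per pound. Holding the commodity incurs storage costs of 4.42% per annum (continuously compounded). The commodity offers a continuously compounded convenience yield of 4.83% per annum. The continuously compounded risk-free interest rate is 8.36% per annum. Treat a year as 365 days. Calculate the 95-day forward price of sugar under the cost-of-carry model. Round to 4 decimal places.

€0.2833 per pound

Net carry = r + u − y = 0.0836 + 0.0442 − 0.0483 = 0.0795
F = S·e^((r+u−y)T) = 0.2775 · e^(0.0795 × 95/365) = 0.2775 · e^0.020692
= 0.2775 × 1.020908 = €0.2833 per pound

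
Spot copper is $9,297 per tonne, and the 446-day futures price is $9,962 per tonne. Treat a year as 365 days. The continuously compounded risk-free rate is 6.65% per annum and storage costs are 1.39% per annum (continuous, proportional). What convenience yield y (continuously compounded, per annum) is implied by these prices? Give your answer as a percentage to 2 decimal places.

F = S·e^((r+u−y)T) ⇒ (r+u−y) = ln(F/S)/T
ln(9962/9297) = 0.069086; /T ⇒ 0.056539
y = r + u − ln(F/S)/T = 0.0665 + 0.0139 − 0.056539 = 0.023861
y = 2.39%

2.39%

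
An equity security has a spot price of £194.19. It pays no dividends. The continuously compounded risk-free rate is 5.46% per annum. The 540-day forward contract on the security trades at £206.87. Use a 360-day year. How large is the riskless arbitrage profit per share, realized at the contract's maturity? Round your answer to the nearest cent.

Fair forward: F* = S·e^(carry·T), with carry = r = 0.0546
F* = 194.19 · e^(0.0546 × 540/360) = 194.19 · e^0.081900 = 194.19 × 1.085347 = £210.7635
Market £206.87 < fair £210.7635: forward underpriced → reverse cash-and-carry (short spot, go long the forward).
At maturity, profit = |F_mkt − F*| = |206.87 − 210.7635| = £3.89 per share

£3.89 per share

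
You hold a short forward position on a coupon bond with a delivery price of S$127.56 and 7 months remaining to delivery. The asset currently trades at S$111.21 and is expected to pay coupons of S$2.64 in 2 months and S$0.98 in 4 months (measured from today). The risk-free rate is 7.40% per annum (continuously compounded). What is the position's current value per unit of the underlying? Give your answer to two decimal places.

PV(remaining coupons) I = 2.64·e^(−0.0740·2/12) + 0.98·e^(−0.0740·4/12) = 3.5638
Current forward F = (S − I)·e^(rT) = (111.21 − 3.5638)·e^(0.0740·7/12) = 107.6462 × 1.044112 = 112.3947
Value (long) = (F − K)·e^(−rT) = (112.3947 − 127.56) × 0.957752 = -14.5246
Short position value = −(long value) = S$14.52

S$14.52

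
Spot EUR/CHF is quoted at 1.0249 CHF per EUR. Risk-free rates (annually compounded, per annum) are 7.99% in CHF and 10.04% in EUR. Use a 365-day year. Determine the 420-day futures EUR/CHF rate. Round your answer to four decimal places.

1.0030

By covered interest parity, F = S · (1+r_CHF)^T / (1+r_EUR)^T
= 1.0249 × 1.092481 / 1.116379 = 1.0249 × 0.978593
F = 1.0030 CHF per EUR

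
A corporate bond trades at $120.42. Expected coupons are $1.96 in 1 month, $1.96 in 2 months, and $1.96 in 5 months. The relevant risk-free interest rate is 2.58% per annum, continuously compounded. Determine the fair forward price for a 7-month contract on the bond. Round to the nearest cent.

$116.31

PV(coupons) I = 1.96·e^(−0.0258·1/12) + 1.96·e^(−0.0258·2/12) + 1.96·e^(−0.0258·5/12)
I = 1.9558 + 1.9516 + 1.9390 = 5.8464
F = (S − I)·e^(rT) = (120.42 − 5.8464) · e^(0.0258·7/12)
= 114.5736 · e^0.015050 = 114.5736 × 1.015164 = $116.31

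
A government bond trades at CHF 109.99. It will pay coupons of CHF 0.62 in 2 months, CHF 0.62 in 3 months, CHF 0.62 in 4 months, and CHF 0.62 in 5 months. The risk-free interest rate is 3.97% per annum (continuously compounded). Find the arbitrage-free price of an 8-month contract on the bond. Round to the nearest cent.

CHF 110.42

PV(coupons) I = 0.62·e^(−0.0397·2/12) + 0.62·e^(−0.0397·3/12) + 0.62·e^(−0.0397·4/12) + 0.62·e^(−0.0397·5/12)
I = 0.6159 + 0.6139 + 0.6118 + 0.6098 = 2.4514
F = (S − I)·e^(rT) = (109.99 − 2.4514) · e^(0.0397·8/12)
= 107.5386 · e^0.026467 = 107.5386 × 1.026820 = CHF 110.42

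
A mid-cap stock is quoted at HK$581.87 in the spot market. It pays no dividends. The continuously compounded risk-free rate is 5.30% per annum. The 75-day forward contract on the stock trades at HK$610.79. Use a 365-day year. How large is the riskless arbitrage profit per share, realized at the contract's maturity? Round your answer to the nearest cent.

HK$22.55 per share

Fair forward: F* = S·e^(carry·T), with carry = r = 0.0530
F* = 581.87 · e^(0.0530 × 75/365) = 581.87 · e^0.010890 = 581.87 × 1.010950 = HK$588.2415
Market HK$610.79 > fair HK$588.2415: forward overpriced → cash-and-carry (buy spot, short the forward).
At maturity, profit = |F_mkt − F*| = |610.79 − 588.2415| = HK$22.55 per share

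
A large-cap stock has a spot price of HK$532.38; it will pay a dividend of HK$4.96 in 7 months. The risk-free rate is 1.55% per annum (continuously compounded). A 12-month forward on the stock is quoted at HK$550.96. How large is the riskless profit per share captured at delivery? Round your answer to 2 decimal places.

PV(dividends) I = 4.96·e^(−0.0155·7/12) = 4.9154
Fair forward F* = (S − I)·e^(rT) = (532.38 − 4.9154)·e^0.015500 = 527.4646 × 1.015621 = 535.7041
Market HK$550.96 > fair 535.7041: forward overpriced → cash-and-carry (borrow at r, buy the stock and collect the dividends, short the forward).
Profit at T = |F_mkt − F*| = |550.96 − 535.7041| = HK$15.26 per share

HK$15.26 per share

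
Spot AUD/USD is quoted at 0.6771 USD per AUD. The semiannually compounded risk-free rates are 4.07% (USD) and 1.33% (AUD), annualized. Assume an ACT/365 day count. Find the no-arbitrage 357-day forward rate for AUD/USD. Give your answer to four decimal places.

0.6952

By covered interest parity, F = S · (1+r_USD/2)^(2T) / (1+r_AUD/2)^(2T)
= 0.6771 × 1.040195 / 1.013050 = 0.6771 × 1.026795
F = 0.6952 USD per AUD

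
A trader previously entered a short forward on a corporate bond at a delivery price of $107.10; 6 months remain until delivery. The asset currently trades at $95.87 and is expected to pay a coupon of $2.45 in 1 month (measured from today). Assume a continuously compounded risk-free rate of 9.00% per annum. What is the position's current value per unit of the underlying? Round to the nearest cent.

PV(remaining coupons) I = 2.45·e^(−0.0900·1/12) = 2.4317
Current forward F = (S − I)·e^(rT) = (95.87 − 2.4317)·e^(0.0900·6/12) = 93.4383 × 1.046028 = 97.7391
Value (long) = (F − K)·e^(−rT) = (97.7391 − 107.10) × 0.955997 = -8.9490
Short position value = −(long value) = $8.95

$8.95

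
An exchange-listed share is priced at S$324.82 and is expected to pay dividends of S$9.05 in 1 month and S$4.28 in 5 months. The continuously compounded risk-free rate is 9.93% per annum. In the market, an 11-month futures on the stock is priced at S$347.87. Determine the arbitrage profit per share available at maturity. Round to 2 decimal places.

S$6.42 per share

PV(dividends) I = 9.05·e^(−0.0993·1/12) + 4.28·e^(−0.0993·5/12) = 13.0819
Fair futures F* = (S − I)·e^(rT) = (324.82 − 13.0819)·e^0.091025 = 311.7381 × 1.095296 = 341.4455
Market S$347.87 > fair 341.4455: forward overpriced → cash-and-carry (borrow at r, buy the stock and collect the dividends, short the forward).
Profit at T = |F_mkt − F*| = |347.87 − 341.4455| = S$6.42 per share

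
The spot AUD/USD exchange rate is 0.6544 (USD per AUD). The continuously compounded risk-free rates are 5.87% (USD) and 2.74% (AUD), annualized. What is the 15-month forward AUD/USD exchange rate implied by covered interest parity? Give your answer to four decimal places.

0.6805

F = S·e^((r_USD − r_AUD)T) = 0.6544 · e^((0.0587 − 0.0274) × 15/12)
= 0.6544 · e^0.039125 = 0.6544 × 1.039900
F = 0.6805 USD per AUD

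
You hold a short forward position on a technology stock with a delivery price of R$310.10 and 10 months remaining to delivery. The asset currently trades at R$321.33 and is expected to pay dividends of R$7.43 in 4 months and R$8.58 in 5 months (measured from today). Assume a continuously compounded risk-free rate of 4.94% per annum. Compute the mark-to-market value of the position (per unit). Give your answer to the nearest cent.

-R$8.02

PV(remaining dividends) I = 7.43·e^(−0.0494·4/12) + 8.58·e^(−0.0494·5/12) = 15.7139
Current forward F = (S − I)·e^(rT) = (321.33 − 15.7139)·e^(0.0494·10/12) = 305.6161 × 1.042026 = 318.4599
Value (long) = (F − K)·e^(−rT) = (318.4599 − 310.10) × 0.959669 = 8.0227
Short position value = −(long value) = -R$8.02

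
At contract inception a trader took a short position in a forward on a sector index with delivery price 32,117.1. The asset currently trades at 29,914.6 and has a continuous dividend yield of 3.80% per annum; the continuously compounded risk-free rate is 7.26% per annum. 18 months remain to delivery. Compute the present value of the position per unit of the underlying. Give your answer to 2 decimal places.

546.11

Current fair forward for the remaining 18 months: F = S·e^((r − q)·T), (r − q) = 0.0726 − 0.0380 = 0.0346
F = 29914.6 · e^(0.0346 × 18/12) = 29914.6 × 1.05327041 = 31508.1630
Value of long forward = (F − K)·e^(−rT) = (31508.1630 − 32117.1) · e^(−0.0726·18/12)
= -608.9370 × 0.89682010 = -546.11
Short position value = −(long value) = 546.11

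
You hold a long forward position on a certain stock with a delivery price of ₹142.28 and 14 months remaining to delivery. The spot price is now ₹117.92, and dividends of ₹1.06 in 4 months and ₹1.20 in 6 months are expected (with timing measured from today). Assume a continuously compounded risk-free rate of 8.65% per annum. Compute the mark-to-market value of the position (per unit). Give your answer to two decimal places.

PV(remaining dividends) I = 1.06·e^(−0.0865·4/12) + 1.20·e^(−0.0865·6/12) = 2.1791
Current forward F = (S − I)·e^(rT) = (117.92 − 2.1791)·e^(0.0865·14/12) = 115.7409 × 1.106184 = 128.0307
Value (long) = (F − K)·e^(−rT) = (128.0307 − 142.28) × 0.904008 = -12.8815
Value = -₹12.88

-₹12.88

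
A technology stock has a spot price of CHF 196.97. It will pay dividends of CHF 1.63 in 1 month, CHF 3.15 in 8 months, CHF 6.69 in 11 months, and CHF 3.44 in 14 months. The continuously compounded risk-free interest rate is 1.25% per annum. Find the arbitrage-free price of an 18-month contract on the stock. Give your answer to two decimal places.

PV(dividends) I = 1.63·e^(−0.0125·1/12) + 3.15·e^(−0.0125·8/12) + 6.69·e^(−0.0125·11/12) + 3.44·e^(−0.0125·14/12)
I = 1.6283 + 3.1239 + 6.6138 + 3.3902 = 14.7562
F = (S − I)·e^(rT) = (196.97 − 14.7562) · e^(0.0125·18/12)
= 182.2138 · e^0.018750 = 182.2138 × 1.018927 = CHF 185.66

CHF 185.66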